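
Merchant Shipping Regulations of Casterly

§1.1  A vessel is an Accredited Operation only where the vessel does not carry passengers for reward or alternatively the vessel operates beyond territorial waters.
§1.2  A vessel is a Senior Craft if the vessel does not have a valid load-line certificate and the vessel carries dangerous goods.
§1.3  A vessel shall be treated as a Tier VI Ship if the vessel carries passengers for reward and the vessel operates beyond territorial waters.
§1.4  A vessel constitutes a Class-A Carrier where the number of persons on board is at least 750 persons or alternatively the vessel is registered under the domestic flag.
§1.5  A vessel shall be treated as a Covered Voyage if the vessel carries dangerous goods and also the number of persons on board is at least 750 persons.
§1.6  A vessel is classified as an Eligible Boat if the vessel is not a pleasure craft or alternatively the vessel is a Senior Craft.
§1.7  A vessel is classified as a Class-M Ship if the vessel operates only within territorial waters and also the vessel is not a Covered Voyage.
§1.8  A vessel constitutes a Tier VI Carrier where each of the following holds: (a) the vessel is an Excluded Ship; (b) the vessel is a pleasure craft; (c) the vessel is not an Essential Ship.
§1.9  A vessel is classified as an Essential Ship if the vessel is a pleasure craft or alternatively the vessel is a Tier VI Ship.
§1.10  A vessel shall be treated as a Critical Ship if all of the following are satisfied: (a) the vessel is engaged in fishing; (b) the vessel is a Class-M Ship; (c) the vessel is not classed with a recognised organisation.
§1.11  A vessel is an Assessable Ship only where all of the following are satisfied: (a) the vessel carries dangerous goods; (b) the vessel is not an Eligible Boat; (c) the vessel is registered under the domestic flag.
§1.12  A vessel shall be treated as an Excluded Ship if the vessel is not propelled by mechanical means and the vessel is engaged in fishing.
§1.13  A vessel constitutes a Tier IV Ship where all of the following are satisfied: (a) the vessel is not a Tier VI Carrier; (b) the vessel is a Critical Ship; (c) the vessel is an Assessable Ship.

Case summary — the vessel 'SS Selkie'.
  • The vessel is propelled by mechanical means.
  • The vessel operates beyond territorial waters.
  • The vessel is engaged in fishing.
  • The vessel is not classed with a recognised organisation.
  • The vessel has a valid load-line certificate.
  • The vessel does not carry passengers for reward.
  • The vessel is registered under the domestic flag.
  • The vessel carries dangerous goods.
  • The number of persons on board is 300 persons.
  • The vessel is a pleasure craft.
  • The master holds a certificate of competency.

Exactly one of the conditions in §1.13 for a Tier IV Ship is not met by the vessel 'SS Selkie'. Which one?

§1.12 — Excluded Ship: [the vessel is not propelled by mechanical means? no] AND [the vessel is engaged in fishing? yes] → not satisfied.
§1.3 — Tier VI Ship: [the vessel carries passengers for reward? no] AND [the vessel operates beyond territorial waters? yes] → not satisfied.
§1.9 — Essential Ship: [the vessel is a pleasure craft? yes] OR [Tier VI Ship (§1.3)? no] → satisfied.
§1.8 — Tier VI Carrier: [Excluded Ship (§1.12)? no] AND [the vessel is a pleasure craft? yes] AND [not an Essential Ship (§1.9)? no] → not satisfied.
§1.5 — Covered Voyage: [the vessel carries dangerous goods? yes] AND [number of persons on board: 300 persons ≥ 750 persons? no] → not satisfied.
§1.7 — Class-M Ship: [the vessel operates only within territorial waters? no] AND [not a Covered Voyage (§1.5)? yes] → not satisfied.
§1.10 — Critical Ship: [the vessel is engaged in fishing? yes] AND [Class-M Ship (§1.7)? no] AND [the vessel is not classed with a recognised organisation? yes] → not satisfied.
§1.2 — Senior Craft: [the vessel does not have a valid load-line certificate? no] AND [the vessel carries dangerous goods? yes] → not satisfied.
§1.6 — Eligible Boat: [the vessel is not a pleasure craft? no] OR [Senior Craft (§1.2)? no] → not satisfied.
§1.11 — Assessable Ship: [the vessel carries dangerous goods? yes] AND [not an Eligible Boat (§1.6)? yes] AND [the vessel is registered under the domestic flag? yes] → satisfied.
§1.13 — Tier IV Ship: [not a Tier VI Carrier (§1.8)? yes] AND [Critical Ship (§1.10)? no] AND [Assessable Ship (§1.11)? yes] → not satisfied.

Critical Ship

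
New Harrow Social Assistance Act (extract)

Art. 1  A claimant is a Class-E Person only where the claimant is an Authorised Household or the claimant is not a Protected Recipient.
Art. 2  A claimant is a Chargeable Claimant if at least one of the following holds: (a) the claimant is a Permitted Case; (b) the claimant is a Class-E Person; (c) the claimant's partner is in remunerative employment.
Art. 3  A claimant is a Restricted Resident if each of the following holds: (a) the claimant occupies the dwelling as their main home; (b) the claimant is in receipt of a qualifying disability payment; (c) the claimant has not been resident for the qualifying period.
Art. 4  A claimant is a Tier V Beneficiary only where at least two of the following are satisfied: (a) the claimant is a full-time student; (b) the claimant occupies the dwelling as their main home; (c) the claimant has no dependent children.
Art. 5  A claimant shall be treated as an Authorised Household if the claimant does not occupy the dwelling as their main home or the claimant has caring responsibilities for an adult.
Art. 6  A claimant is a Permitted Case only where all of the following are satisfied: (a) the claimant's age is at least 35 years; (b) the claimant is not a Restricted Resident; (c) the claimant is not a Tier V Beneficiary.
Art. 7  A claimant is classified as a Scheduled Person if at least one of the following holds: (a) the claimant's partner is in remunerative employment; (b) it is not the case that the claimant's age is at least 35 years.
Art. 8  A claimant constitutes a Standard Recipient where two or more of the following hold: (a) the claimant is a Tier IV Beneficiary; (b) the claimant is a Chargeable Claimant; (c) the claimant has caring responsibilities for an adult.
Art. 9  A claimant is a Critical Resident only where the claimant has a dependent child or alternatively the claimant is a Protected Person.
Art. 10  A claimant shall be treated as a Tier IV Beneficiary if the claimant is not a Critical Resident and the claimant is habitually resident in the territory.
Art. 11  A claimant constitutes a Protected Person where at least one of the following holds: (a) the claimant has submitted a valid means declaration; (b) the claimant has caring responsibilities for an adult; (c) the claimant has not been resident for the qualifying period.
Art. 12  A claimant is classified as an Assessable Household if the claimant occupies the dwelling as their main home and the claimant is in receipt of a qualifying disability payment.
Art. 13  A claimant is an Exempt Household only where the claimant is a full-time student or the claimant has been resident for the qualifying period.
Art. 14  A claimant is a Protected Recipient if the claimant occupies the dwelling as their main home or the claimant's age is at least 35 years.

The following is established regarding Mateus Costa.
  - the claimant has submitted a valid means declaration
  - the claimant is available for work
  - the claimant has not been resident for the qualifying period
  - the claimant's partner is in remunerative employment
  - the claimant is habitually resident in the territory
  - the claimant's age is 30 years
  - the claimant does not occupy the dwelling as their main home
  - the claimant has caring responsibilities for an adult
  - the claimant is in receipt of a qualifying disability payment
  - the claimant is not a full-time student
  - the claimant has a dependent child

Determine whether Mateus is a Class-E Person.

article 5 — Authorised Household: [the claimant does not occupy the dwelling as their main home? yes] OR [the claimant has caring responsibilities for an adult? yes] → satisfied.
article 14 — Protected Recipient: [the claimant occupies the dwelling as their main home? no] OR [claimant's age: 30 years ≥ 35 years? no] → not satisfied.
article 1 — Class-E Person: [Authorised Household (article 5)? yes] OR [not a Protected Recipient (article 14)? yes] → satisfied.

Yes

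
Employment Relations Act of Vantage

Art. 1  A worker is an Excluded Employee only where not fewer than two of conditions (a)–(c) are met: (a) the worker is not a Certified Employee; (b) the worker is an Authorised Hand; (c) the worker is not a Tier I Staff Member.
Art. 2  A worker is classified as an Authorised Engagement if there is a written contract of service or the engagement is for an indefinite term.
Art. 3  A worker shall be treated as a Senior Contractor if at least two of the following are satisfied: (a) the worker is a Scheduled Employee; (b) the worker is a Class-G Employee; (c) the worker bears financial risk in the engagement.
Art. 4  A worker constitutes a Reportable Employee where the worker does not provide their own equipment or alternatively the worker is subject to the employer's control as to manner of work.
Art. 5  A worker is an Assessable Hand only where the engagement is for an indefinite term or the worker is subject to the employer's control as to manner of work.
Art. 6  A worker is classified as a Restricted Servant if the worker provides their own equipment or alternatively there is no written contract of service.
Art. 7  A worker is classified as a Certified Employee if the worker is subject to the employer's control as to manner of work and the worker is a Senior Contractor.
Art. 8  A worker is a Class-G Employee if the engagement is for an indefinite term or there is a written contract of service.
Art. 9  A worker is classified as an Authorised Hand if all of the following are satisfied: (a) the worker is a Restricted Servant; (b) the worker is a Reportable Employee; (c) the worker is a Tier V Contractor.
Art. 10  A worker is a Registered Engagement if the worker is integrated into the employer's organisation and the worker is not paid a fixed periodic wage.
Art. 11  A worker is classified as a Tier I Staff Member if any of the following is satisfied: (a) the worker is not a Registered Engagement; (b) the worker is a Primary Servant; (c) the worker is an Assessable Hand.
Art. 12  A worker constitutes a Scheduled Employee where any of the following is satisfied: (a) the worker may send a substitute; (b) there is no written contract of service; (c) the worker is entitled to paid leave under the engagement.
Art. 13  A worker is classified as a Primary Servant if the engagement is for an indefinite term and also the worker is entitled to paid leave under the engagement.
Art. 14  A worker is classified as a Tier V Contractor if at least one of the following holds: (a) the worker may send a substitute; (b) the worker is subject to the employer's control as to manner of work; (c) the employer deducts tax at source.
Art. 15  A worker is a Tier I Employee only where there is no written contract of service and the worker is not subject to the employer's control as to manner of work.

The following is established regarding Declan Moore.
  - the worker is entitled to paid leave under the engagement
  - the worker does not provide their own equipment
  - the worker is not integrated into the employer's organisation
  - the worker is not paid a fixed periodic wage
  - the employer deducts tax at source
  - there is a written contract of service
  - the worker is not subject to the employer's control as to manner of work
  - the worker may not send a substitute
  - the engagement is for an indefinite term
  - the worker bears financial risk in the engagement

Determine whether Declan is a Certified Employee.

Under article 12: the worker may send a substitute? no; or there is no written contract of service? no; or the worker is entitled to paid leave under the engagement? yes. So the worker is a Scheduled Employee.
Under article 8: the engagement is for an indefinite term? yes; or there is a written contract of service? yes. So the worker is a Class-G Employee.
Under article 3: Scheduled Employee (article 12)? yes; Class-G Employee (article 8)? yes; the worker bears financial risk in the engagement? yes — 3 of 3 hold (need ≥2) → satisfied.
Under article 7: the worker is subject to the employer's control as to manner of work? no; and Senior Contractor (article 3)? yes. So the worker is not a Certified Employee.

No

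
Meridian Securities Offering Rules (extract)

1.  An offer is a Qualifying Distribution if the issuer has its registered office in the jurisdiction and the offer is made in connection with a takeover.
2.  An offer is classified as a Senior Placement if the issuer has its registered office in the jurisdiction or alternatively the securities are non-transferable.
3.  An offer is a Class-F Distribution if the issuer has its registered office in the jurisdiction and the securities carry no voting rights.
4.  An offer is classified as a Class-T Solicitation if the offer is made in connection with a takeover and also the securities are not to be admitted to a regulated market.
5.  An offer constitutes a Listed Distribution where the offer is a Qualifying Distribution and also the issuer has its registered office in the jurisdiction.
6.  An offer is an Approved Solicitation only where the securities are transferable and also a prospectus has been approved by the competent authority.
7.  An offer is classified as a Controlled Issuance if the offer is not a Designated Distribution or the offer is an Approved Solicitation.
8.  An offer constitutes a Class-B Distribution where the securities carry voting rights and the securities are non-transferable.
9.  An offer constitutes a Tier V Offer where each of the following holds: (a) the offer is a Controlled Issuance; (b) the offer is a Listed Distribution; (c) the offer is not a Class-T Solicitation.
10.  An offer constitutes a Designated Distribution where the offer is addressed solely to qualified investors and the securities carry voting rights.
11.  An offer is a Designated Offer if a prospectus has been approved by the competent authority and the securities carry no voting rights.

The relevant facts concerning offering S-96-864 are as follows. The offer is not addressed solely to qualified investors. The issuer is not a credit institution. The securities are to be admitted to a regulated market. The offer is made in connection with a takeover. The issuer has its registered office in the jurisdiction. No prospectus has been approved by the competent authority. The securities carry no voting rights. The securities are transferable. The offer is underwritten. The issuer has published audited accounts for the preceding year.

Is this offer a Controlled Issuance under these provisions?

Under paragraph 10: the offer is addressed solely to qualified investors? no; and the securities carry voting rights? no. So the offer is not a Designated Distribution.
Under paragraph 6: the securities are transferable? yes; and a prospectus has been approved by the competent authority? no. So the offer is not an Approved Solicitation.
Under paragraph 7: not a Designated Distribution (paragraph 10)? yes; or Approved Solicitation (paragraph 6)? no. So the offer is a Controlled Issuance.

Yes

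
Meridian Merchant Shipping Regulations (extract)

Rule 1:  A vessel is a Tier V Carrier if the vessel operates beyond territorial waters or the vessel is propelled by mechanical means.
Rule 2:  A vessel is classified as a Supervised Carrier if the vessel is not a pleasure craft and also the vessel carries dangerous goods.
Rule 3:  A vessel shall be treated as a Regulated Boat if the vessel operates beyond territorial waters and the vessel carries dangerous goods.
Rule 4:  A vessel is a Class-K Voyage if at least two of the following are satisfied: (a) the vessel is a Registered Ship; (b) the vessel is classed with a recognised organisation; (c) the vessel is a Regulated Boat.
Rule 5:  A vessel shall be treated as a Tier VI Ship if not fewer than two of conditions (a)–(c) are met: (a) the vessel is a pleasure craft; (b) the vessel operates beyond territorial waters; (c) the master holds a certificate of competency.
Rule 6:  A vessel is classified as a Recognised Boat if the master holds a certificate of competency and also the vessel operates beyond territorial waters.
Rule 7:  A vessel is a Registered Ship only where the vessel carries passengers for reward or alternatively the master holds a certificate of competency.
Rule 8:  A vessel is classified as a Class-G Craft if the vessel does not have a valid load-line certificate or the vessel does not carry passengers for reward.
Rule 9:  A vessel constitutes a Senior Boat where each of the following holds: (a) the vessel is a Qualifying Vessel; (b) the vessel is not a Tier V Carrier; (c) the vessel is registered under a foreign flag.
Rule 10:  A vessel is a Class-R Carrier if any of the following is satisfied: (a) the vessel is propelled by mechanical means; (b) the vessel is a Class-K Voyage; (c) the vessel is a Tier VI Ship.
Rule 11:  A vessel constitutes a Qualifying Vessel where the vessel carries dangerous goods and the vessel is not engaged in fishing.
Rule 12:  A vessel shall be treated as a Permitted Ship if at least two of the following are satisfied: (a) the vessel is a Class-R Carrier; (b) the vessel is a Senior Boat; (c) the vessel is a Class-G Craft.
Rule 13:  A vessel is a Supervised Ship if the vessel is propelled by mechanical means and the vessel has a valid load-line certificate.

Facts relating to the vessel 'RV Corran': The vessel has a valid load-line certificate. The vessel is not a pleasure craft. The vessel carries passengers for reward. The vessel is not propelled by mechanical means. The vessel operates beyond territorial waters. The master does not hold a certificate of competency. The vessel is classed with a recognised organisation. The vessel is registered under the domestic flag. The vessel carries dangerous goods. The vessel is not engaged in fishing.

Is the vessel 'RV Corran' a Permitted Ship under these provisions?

rule 7 — Registered Ship: [the vessel carries passengers for reward? yes] OR [the master holds a certificate of competency? no] → satisfied.
rule 3 — Regulated Boat: [the vessel operates beyond territorial waters? yes] AND [the vessel carries dangerous goods? yes] → satisfied.
rule 4 — Class-K Voyage: Registered Ship (rule 7)? yes; the vessel is classed with a recognised organisation? yes; Regulated Boat (rule 3)? yes — 3 of 3 hold (need ≥2) → satisfied.
rule 5 — Tier VI Ship: the vessel is a pleasure craft? no; the vessel operates beyond territorial waters? yes; the master holds a certificate of competency? no — 1 of 3 hold (need ≥2) → not satisfied.
rule 10 — Class-R Carrier: [the vessel is propelled by mechanical means? no] OR [Class-K Voyage (rule 4)? yes] OR [Tier VI Ship (rule 5)? no] → satisfied.
rule 11 — Qualifying Vessel: [the vessel carries dangerous goods? yes] AND [the vessel is not engaged in fishing? yes] → satisfied.
rule 1 — Tier V Carrier: [the vessel operates beyond territorial waters? yes] OR [the vessel is propelled by mechanical means? no] → satisfied.
rule 9 — Senior Boat: [Qualifying Vessel (rule 11)? yes] AND [not a Tier V Carrier (rule 1)? no] AND [the vessel is registered under a foreign flag? no] → not satisfied.
rule 8 — Class-G Craft: [the vessel does not have a valid load-line certificate? no] OR [the vessel does not carry passengers for reward? no] → not satisfied.
rule 12 — Permitted Ship: Class-R Carrier (rule 10)? yes; Senior Boat (rule 9)? no; Class-G Craft (rule 8)? no — 1 of 3 hold (need ≥2) → not satisfied.

No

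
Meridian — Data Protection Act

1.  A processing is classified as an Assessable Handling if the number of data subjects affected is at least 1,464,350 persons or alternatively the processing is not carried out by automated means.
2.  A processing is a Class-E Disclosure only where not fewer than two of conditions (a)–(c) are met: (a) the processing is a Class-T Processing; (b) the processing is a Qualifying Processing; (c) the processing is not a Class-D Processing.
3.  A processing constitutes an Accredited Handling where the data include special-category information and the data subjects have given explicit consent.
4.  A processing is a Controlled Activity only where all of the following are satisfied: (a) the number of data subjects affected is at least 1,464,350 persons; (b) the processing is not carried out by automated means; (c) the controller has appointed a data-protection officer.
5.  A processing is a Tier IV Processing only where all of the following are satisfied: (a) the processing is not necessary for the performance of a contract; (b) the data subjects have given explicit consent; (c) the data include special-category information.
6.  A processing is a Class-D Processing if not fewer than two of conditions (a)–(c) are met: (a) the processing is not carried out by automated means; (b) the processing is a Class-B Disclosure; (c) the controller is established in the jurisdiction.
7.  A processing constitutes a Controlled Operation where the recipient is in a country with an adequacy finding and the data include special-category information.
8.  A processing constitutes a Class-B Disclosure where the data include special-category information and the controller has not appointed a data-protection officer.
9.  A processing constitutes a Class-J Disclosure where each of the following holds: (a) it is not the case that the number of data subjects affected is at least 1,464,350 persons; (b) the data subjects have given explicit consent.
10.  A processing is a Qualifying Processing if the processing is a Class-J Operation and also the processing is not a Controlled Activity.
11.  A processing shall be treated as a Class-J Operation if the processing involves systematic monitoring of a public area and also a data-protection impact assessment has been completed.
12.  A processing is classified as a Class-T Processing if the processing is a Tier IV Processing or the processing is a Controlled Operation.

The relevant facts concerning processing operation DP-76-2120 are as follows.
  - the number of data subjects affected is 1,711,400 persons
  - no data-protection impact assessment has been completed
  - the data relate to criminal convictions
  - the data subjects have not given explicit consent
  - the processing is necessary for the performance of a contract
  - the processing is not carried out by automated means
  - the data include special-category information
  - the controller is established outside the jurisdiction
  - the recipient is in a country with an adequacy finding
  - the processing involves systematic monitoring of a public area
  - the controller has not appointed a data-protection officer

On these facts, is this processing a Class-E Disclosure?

paragraph 5 — Tier IV Processing: [the processing is not necessary for the performance of a contract? no] AND [the data subjects have given explicit consent? no] AND [the data include special-category information? yes] → not satisfied.
paragraph 7 — Controlled Operation: [the recipient is in a country with an adequacy finding? yes] AND [the data include special-category information? yes] → satisfied.
paragraph 12 — Class-T Processing: [Tier IV Processing (paragraph 5)? no] OR [Controlled Operation (paragraph 7)? yes] → satisfied.
paragraph 11 — Class-J Operation: [the processing involves systematic monitoring of a public area? yes] AND [a data-protection impact assessment has been completed? no] → not satisfied.
paragraph 4 — Controlled Activity: [number of data subjects affected: 1,711,400 persons ≥ 1,464,350 persons? yes] AND [the processing is not carried out by automated means? yes] AND [the controller has appointed a data-protection officer? no] → not satisfied.
paragraph 10 — Qualifying Processing: [Class-J Operation (paragraph 11)? no] AND [not a Controlled Activity (paragraph 4)? yes] → not satisfied.
paragraph 8 — Class-B Disclosure: [the data include special-category information? yes] AND [the controller has not appointed a data-protection officer? yes] → satisfied.
paragraph 6 — Class-D Processing: the processing is not carried out by automated means? yes; Class-B Disclosure (paragraph 8)? yes; the controller is established in the jurisdiction? no — 2 of 3 hold (need ≥2) → satisfied.
paragraph 2 — Class-E Disclosure: Class-T Processing (paragraph 12)? yes; Qualifying Processing (paragraph 10)? no; not a Class-D Processing (paragraph 6)? no — 1 of 3 hold (need ≥2) → not satisfied.

No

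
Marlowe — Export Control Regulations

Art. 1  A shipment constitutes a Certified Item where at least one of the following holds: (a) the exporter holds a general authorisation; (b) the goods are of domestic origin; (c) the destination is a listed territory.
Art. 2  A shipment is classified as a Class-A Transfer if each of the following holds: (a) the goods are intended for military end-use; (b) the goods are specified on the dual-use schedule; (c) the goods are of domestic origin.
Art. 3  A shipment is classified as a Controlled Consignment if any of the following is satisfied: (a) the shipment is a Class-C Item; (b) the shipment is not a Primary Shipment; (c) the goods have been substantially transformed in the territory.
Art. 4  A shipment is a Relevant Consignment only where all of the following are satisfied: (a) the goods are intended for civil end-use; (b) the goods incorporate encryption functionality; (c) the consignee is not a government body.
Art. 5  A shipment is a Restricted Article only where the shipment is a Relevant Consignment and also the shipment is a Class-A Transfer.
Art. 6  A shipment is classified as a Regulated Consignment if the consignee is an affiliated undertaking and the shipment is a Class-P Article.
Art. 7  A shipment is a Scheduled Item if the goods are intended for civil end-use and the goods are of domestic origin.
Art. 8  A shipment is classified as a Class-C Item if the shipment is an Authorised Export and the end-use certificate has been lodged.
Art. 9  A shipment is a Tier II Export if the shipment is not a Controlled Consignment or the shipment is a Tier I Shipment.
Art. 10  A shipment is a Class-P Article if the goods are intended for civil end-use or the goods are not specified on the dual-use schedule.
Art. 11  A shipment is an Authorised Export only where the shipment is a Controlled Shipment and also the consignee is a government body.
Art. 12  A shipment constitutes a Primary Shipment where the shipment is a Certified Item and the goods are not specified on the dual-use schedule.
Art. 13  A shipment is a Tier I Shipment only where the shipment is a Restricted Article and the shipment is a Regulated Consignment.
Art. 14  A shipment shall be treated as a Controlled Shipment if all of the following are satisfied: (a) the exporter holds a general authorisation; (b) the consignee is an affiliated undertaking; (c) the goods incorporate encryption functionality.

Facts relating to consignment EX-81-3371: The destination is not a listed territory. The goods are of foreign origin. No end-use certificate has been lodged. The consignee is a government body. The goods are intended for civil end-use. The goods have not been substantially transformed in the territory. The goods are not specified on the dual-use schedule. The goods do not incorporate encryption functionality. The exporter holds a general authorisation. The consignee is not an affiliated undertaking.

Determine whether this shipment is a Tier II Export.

article 14 — Controlled Shipment: [the exporter holds a general authorisation? yes] AND [the consignee is an affiliated undertaking? no] AND [the goods incorporate encryption functionality? no] → not satisfied.
article 11 — Authorised Export: [Controlled Shipment (article 14)? no] AND [the consignee is a government body? yes] → not satisfied.
article 8 — Class-C Item: [Authorised Export (article 11)? no] AND [the end-use certificate has been lodged? no] → not satisfied.
article 1 — Certified Item: [the exporter holds a general authorisation? yes] OR [the goods are of domestic origin? no] OR [the destination is a listed territory? no] → satisfied.
article 12 — Primary Shipment: [Certified Item (article 1)? yes] AND [the goods are not specified on the dual-use schedule? yes] → satisfied.
article 3 — Controlled Consignment: [Class-C Item (article 8)? no] OR [not a Primary Shipment (article 12)? no] OR [the goods have been substantially transformed in the territory? no] → not satisfied.
article 4 — Relevant Consignment: [the goods are intended for civil end-use? yes] AND [the goods incorporate encryption functionality? no] AND [the consignee is not a government body? no] → not satisfied.
article 2 — Class-A Transfer: [the goods are intended for military end-use? no] AND [the goods are specified on the dual-use schedule? no] AND [the goods are of domestic origin? no] → not satisfied.
article 5 — Restricted Article: [Relevant Consignment (article 4)? no] AND [Class-A Transfer (article 2)? no] → not satisfied.
article 10 — Class-P Article: [the goods are intended for civil end-use? yes] OR [the goods are not specified on the dual-use schedule? yes] → satisfied.
article 6 — Regulated Consignment: [the consignee is an affiliated undertaking? no] AND [Class-P Article (article 10)? yes] → not satisfied.
article 13 — Tier I Shipment: [Restricted Article (article 5)? no] AND [Regulated Consignment (article 6)? no] → not satisfied.
article 9 — Tier II Export: [not a Controlled Consignment (article 3)? yes] OR [Tier I Shipment (article 13)? no] → satisfied.

Yes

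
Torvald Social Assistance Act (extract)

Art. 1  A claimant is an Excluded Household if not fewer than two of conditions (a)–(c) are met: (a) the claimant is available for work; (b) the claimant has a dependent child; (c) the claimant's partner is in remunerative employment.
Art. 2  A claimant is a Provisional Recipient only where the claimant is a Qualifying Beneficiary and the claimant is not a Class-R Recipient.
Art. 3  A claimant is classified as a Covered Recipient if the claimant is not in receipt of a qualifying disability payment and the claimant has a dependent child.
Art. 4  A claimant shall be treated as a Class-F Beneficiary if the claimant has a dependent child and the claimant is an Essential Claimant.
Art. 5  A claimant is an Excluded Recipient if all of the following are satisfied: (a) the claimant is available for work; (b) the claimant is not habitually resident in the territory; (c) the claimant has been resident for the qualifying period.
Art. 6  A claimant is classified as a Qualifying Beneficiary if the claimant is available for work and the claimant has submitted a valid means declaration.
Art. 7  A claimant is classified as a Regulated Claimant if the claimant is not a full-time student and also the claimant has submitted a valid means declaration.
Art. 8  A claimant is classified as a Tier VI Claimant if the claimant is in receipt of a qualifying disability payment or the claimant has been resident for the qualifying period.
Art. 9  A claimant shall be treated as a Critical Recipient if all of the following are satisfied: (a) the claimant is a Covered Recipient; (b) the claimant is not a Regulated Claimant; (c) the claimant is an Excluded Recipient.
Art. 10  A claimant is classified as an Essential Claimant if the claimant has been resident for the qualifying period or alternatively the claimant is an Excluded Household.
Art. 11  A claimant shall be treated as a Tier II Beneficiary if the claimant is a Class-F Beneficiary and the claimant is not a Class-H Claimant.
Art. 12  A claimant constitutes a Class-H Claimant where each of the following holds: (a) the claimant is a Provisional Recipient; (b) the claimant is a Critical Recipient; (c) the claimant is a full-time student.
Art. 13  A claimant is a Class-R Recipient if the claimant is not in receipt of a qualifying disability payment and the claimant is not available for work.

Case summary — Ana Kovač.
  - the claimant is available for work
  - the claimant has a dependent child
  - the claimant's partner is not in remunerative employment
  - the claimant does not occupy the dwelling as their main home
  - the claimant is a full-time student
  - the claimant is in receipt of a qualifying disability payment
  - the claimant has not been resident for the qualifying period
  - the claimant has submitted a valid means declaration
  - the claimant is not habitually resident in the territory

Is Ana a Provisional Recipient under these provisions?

Under article 6: the claimant is available for work? yes; and the claimant has submitted a valid means declaration? yes. So the claimant is a Qualifying Beneficiary.
Under article 13: the claimant is not in receipt of a qualifying disability payment? no; and the claimant is not available for work? no. So the claimant is not a Class-R Recipient.
Under article 2: Qualifying Beneficiary (article 6)? yes; and not a Class-R Recipient (article 13)? yes. So the claimant is a Provisional Recipient.

Yes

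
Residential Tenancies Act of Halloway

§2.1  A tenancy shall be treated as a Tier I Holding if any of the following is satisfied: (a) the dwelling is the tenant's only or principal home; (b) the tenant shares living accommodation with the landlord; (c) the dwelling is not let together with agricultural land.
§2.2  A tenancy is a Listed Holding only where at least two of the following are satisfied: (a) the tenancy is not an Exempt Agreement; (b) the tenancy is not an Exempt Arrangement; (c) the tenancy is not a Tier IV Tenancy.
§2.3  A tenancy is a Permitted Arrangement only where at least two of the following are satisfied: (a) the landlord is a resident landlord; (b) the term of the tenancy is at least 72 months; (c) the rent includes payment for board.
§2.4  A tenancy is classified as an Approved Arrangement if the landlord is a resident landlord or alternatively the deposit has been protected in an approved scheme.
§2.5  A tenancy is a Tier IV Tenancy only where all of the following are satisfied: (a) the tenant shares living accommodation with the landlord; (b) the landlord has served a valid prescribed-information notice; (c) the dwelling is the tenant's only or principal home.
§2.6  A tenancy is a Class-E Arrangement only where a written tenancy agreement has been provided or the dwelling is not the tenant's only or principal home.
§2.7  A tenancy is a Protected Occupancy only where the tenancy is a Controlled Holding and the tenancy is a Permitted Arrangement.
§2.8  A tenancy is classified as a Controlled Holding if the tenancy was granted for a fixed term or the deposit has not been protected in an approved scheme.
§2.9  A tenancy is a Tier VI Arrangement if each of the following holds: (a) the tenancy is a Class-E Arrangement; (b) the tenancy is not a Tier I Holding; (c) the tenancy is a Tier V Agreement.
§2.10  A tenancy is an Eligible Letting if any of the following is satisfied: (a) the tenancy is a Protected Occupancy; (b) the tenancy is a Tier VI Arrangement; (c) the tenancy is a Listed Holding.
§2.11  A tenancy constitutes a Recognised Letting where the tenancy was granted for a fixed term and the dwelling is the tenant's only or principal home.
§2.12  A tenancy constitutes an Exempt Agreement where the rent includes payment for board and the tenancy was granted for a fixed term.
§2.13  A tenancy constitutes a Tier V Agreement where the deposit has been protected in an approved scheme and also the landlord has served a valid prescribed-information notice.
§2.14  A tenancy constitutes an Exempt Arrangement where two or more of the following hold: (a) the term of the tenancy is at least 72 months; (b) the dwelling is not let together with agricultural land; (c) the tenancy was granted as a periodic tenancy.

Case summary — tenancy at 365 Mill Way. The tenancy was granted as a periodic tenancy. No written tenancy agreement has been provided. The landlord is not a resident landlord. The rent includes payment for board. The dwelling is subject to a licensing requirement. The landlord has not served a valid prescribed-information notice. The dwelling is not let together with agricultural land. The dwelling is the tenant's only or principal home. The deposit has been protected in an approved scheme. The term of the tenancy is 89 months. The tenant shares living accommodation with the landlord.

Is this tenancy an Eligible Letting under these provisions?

Yes

§2.8 — Controlled Holding: [the tenancy was granted for a fixed term? no] OR [the deposit has not been protected in an approved scheme? no] → not satisfied.
§2.3 — Permitted Arrangement: the landlord is a resident landlord? no; term of the tenancy: 89 months ≥ 72 months? yes; the rent includes payment for board? yes — 2 of 3 hold (need ≥2) → satisfied.
§2.7 — Protected Occupancy: [Controlled Holding (§2.8)? no] AND [Permitted Arrangement (§2.3)? yes] → not satisfied.
§2.6 — Class-E Arrangement: [a written tenancy agreement has been provided? no] OR [the dwelling is not the tenant's only or principal home? no] → not satisfied.
§2.1 — Tier I Holding: [the dwelling is the tenant's only or principal home? yes] OR [the tenant shares living accommodation with the landlord? yes] OR [the dwelling is not let together with agricultural land? yes] → satisfied.
§2.13 — Tier V Agreement: [the deposit has been protected in an approved scheme? yes] AND [the landlord has served a valid prescribed-information notice? no] → not satisfied.
§2.9 — Tier VI Arrangement: [Class-E Arrangement (§2.6)? no] AND [not a Tier I Holding (§2.1)? no] AND [Tier V Agreement (§2.13)? no] → not satisfied.
§2.12 — Exempt Agreement: [the rent includes payment for board? yes] AND [the tenancy was granted for a fixed term? no] → not satisfied.
§2.14 — Exempt Arrangement: term of the tenancy: 89 months ≥ 72 months? yes; the dwelling is not let together with agricultural land? yes; the tenancy was granted as a periodic tenancy? yes — 3 of 3 hold (need ≥2) → satisfied.
§2.5 — Tier IV Tenancy: [the tenant shares living accommodation with the landlord? yes] AND [the landlord has served a valid prescribed-information notice? no] AND [the dwelling is the tenant's only or principal home? yes] → not satisfied.
§2.2 — Listed Holding: not an Exempt Agreement (§2.12)? yes; not an Exempt Arrangement (§2.14)? no; not a Tier IV Tenancy (§2.5)? yes — 2 of 3 hold (need ≥2) → satisfied.
§2.10 — Eligible Letting: [Protected Occupancy (§2.7)? no] OR [Tier VI Arrangement (§2.9)? no] OR [Listed Holding (§2.2)? yes] → satisfied.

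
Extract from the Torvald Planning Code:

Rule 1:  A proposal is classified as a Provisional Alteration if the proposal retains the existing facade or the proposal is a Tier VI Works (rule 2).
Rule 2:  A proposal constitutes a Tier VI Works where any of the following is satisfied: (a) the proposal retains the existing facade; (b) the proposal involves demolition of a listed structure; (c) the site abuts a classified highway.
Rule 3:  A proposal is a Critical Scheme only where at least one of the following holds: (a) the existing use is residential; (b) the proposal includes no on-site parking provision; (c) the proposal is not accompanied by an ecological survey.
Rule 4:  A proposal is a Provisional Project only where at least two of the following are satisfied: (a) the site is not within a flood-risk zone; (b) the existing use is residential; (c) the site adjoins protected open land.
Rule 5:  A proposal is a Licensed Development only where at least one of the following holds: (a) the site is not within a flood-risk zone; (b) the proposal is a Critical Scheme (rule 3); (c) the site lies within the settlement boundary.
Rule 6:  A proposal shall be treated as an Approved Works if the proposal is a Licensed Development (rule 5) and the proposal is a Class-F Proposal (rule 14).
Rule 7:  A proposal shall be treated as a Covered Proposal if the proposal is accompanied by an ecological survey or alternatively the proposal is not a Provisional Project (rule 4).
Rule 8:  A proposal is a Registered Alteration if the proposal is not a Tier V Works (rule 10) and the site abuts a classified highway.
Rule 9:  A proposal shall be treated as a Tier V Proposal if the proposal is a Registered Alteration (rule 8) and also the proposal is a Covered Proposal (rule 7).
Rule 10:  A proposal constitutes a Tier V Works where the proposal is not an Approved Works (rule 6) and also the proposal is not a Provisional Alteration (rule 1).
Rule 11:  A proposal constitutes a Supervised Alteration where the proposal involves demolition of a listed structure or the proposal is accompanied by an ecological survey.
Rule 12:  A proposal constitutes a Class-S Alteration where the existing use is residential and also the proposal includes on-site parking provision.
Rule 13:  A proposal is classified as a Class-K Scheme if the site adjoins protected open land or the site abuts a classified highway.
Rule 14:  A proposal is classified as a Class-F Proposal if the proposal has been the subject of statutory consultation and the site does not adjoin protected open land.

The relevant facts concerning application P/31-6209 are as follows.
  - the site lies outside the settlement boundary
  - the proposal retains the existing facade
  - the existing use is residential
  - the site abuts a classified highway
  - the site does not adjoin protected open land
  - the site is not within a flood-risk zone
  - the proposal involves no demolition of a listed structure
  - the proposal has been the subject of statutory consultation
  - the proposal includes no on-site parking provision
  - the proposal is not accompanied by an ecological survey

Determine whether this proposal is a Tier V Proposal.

rule 3 — Critical Scheme: [the existing use is residential? yes] OR [the proposal includes no on-site parking provision? yes] OR [the proposal is not accompanied by an ecological survey? yes] → satisfied.
rule 5 — Licensed Development: [the site is not within a flood-risk zone? yes] OR [Critical Scheme (rule 3)? yes] OR [the site lies within the settlement boundary? no] → satisfied.
rule 14 — Class-F Proposal: [the proposal has been the subject of statutory consultation? yes] AND [the site does not adjoin protected open land? yes] → satisfied.
rule 6 — Approved Works: [Licensed Development (rule 5)? yes] AND [Class-F Proposal (rule 14)? yes] → satisfied.
rule 2 — Tier VI Works: [the proposal retains the existing facade? yes] OR [the proposal involves demolition of a listed structure? no] OR [the site abuts a classified highway? yes] → satisfied.
rule 1 — Provisional Alteration: [the proposal retains the existing facade? yes] OR [Tier VI Works (rule 2)? yes] → satisfied.
rule 10 — Tier V Works: [not an Approved Works (rule 6)? no] AND [not a Provisional Alteration (rule 1)? no] → not satisfied.
rule 8 — Registered Alteration: [not a Tier V Works (rule 10)? yes] AND [the site abuts a classified highway? yes] → satisfied.
rule 4 — Provisional Project: the site is not within a flood-risk zone? yes; the existing use is residential? yes; the site adjoins protected open land? no — 2 of 3 hold (need ≥2) → satisfied.
rule 7 — Covered Proposal: [the proposal is accompanied by an ecological survey? no] OR [not a Provisional Project (rule 4)? no] → not satisfied.
rule 9 — Tier V Proposal: [Registered Alteration (rule 8)? yes] AND [Covered Proposal (rule 7)? no] → not satisfied.

No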